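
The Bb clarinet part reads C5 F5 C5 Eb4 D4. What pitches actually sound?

Written C4 on the Bb clarinet sounds as Bb3, a major second lower; apply that shift to every note.
C5 to Bb4
F5 to Eb5
C5 to Bb4
Eb4 to Db4
D4 to C4

Bb4 Eb5 Bb4 Db4 C4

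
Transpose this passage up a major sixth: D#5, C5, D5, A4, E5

B#5 A5 B5 F#5 C#6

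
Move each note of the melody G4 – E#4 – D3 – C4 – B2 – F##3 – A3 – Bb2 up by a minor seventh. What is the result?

F5 D#5 C4 Bb4 A3 E#4 G4 Ab3

G4 up a minor seventh is F5.
A minor seventh up from E#4 gives D#5.
A minor seventh up from D3 gives C4.
C4: a seventh up reaches B, and 10 semitones makes it Bb4.
A minor seventh up from B2 gives A3.
F##3 up a minor seventh is E#4.
A3: a seventh up reaches G, and 10 semitones makes it G4.
A minor seventh up from Bb2 gives Ab3.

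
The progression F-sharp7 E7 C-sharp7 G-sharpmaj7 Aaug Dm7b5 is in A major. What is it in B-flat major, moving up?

G7 F7 D7 Amaj7 Bbaug Ebm7b5

A major up to B-flat major is a minor second; each chord root moves by that interval while the quality stays the same.
F-sharp7: root F-sharp up a minor second → G, giving G7.
E7: root E up a minor second → F, giving F7.
C-sharp7: root C-sharp up a minor second → D, giving D7.
G-sharpmaj7: root G-sharp up a minor second → A, giving Amaj7.
Aaug: root A up a minor second → Bb, giving Bbaug.
Dm7b5: root D up a minor second → Eb, giving Ebm7b5.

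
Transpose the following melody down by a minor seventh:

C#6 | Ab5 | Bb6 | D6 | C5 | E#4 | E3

C#6 down a minor seventh is D#5.
A minor seventh down from Ab5 gives Bb4.
Bb6: a seventh down reaches C, and 10 semitones makes it C6.
A minor seventh down from D6 gives E5.
A minor seventh down from C5 gives D4.
E#4: a seventh down reaches F, and 10 semitones makes it F##3.
E3: a seventh down reaches F, and 10 semitones makes it F#2.

D#5 Bb4 C6 E5 D4 F##3 F#2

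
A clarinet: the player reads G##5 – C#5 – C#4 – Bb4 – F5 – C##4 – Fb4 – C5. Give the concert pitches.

Written C4 on the A clarinet sounds as A3, a minor third lower; apply that shift to every note.
G##5 → E##5
C#5 → A#4
C#4 → A#3
Bb4 → G4
F5 → D5
C##4 → A##3
Fb4 → Db4
C5 → A4

E##5 A#4 A#3 G4 D5 A##3 Db4 A4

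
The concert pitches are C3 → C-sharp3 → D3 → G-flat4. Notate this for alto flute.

Written C4 sounds as G3 on the alto flute, so concert pitches are written a perfect fourth up.
C3 to F3
C#3 to F#3
D3 to G3
Gb4 to Cb5

F3 F#3 G3 Cb5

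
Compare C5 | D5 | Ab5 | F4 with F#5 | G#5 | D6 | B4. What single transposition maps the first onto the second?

up an augmented fourth

Take the first pair: C5 → F#5. C to F spans 4 letter names, so the interval is some kind of fourth.
C5 to F#5 is 6 semitones, which makes it an augmented fourth; the second version is higher, so the direction is up.
Checking another pair — F4 → B4 — gives the same interval.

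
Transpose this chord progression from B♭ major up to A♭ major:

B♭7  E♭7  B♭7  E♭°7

Ab7 Db7 Ab7 Db°7

B♭ major up to A♭ major is a minor seventh; each chord root moves by that interval while the quality stays the same.
B♭7: root B♭ up a minor seventh → Ab, giving Ab7.
E♭7: root E♭ up a minor seventh → Db, giving Db7.
B♭7: root B♭ up a minor seventh → Ab, giving Ab7.
E♭°7: root E♭ up a minor seventh → Db, giving Db°7.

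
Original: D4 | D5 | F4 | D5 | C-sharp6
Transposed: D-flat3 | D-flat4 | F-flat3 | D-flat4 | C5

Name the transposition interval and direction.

Take the first pair: D4 → Db3. D to D spans 8 letter names, so the interval is some kind of octave.
Db3 to D4 is 13 semitones, which makes it an augmented octave; the second version is lower, so the direction is down.
Checking another pair — C#6 → C5 — gives the same interval.

down an augmented octave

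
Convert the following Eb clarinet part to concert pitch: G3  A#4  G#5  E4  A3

Bb3 C#5 B5 G4 C4

Written C4 on the Eb clarinet sounds as Eb4, a minor third higher; apply that shift to every note.
G3 to Bb3
A#4 to C#5
G#5 to B5
E4 to G4
A3 to C4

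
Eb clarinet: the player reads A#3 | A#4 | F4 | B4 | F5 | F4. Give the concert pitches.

C#4 C#5 Ab4 D5 Ab5 Ab4

Written C4 on the Eb clarinet sounds as Eb4, a minor third higher; apply that shift to every note.
A#3 gives C#4
A#4 gives C#5
F4 gives Ab4
B4 gives D5
F5 gives Ab5
F4 gives Ab4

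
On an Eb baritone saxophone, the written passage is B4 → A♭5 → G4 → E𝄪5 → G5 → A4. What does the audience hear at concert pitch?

Written C4 on the Eb baritone saxophone sounds as Eb2, a major thirteenth lower; apply that shift to every note.
B4 becomes D3
Ab5 becomes Cb4
G4 becomes Bb2
E##5 becomes G##3
G5 becomes Bb3
A4 becomes C3

D3 Cb4 Bb2 G##3 Bb3 C3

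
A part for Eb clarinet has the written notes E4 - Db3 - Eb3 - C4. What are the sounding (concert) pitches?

G4 Fb3 Gb3 Eb4

Written C4 on the Eb clarinet sounds as Eb4, a minor third higher; apply that shift to every note.
E4 -> G4
Db3 -> Fb3
Eb3 -> Gb3
C4 -> Eb4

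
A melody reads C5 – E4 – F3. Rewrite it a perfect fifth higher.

C5 up a perfect fifth is G5.
A perfect fifth up from E4 gives B4.
F3 up a perfect fifth is C4.

G5 B4 C4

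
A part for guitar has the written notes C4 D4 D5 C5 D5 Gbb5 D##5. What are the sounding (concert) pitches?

C3 D3 D4 C4 D4 Gbb4 D##4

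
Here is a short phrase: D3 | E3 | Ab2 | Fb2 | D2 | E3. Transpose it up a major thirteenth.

B4 C#5 F4 Db4 B3 C#5

A major thirteenth up from D3 gives B4.
E3 up a major thirteenth is C#5.
A major thirteenth up from Ab2 gives F4.
Fb2: a thirteenth up reaches D, and 21 semitones makes it Db4.
D2 up a major thirteenth is B3.
E3: a thirteenth up reaches C, and 21 semitones makes it C#5.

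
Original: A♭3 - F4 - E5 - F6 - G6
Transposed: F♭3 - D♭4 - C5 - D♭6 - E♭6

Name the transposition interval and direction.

down a major third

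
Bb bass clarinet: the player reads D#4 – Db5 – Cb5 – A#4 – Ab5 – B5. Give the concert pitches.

The Bb bass clarinet sounds a major ninth below written, so transpose each written note down a major ninth.
D#4 -> C#3
Db5 -> Cb4
Cb5 -> Bbb3
A#4 -> G#3
Ab5 -> Gb4
B5 -> A4

C#3 Cb4 Bbb3 G#3 Gb4 A4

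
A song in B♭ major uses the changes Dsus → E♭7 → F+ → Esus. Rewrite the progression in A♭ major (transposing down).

Csus Db7 Eb+ Dsus

B♭ major down to A♭ major is a major second; each chord root moves by that interval while the quality stays the same.
Dsus: root D down a major second → C, giving Csus.
E♭7: root E♭ down a major second → Db, giving Db7.
F+: root F down a major second → Eb, giving Eb+.
Esus: root E down a major second → D, giving Dsus.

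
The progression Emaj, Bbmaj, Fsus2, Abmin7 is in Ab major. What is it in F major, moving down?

Ab major down to F major is a minor third; each chord root moves by that interval while the quality stays the same.
Emaj: root E down a minor third → C#, giving C#maj.
Bbmaj: root Bb down a minor third → G, giving Gmaj.
Fsus2: root F down a minor third → D, giving Dsus2.
Abmin7: root Ab down a minor third → F, giving Fmin7.

C#maj Gmaj Dsus2 Fmin7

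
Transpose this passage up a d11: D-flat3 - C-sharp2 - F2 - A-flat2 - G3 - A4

Gbb4 F3 Bbb3 Dbb4 Cb5 Db6

Db3 gives Gbb4
C#2 gives F3
F2 gives Bbb3
Ab2 gives Dbb4
G3 gives Cb5
A4 gives Db6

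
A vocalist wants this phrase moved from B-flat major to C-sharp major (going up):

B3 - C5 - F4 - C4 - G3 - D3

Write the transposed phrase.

C##4 D#5 G#4 D#4 A#3 E#3

From B-flat up to C-sharp is an augmented second; apply that to each pitch.
B3 becomes C##4
C5 becomes D#5
F4 becomes G#4
C4 becomes D#4
G3 becomes A#3
D3 becomes E#3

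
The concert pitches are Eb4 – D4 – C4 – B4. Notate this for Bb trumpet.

F4 E4 D4 C#5

The Bb trumpet sounds a major second below written, so the written part must be a major second above concert — transpose each note up.
Eb4 gives F4
D4 gives E4
C4 gives D4
B4 gives C#5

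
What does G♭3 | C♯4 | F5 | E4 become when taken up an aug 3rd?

An augmented third up from Gb3 gives B3.
C#4: a third up reaches E, and 5 semitones makes it E##4.
F5: a third up reaches A, and 5 semitones makes it A#5.
An augmented third up from E4 gives G##4.

B3 E##4 A#5 G##4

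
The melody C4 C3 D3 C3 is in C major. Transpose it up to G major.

From C up to G is a perfect fifth; apply that to each pitch.
C4 → G4
C3 → G3
D3 → A3
C3 → G3

G4 G3 A3 G3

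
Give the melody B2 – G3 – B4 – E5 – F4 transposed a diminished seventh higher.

B2: a seventh up reaches A, and 9 semitones makes it Ab3.
A diminished seventh up from G3 gives Fb4.
A diminished seventh up from B4 gives Ab5.
E5: a seventh up reaches D, and 9 semitones makes it Db6.
F4: a seventh up reaches E, and 9 semitones makes it Ebb5.

Ab3 Fb4 Ab5 Db6 Ebb5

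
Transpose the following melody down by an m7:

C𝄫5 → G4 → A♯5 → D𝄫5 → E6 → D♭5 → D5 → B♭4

Dbb4 A3 B#4 Ebb4 F#5 Eb4 E4 C4

Cbb5 becomes Dbb4
G4 becomes A3
A#5 becomes B#4
Dbb5 becomes Ebb4
E6 becomes F#5
Db5 becomes Eb4
D5 becomes E4
Bb4 becomes C4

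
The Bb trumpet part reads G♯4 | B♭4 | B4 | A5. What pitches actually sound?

F#4 Ab4 A4 G5

Written C4 on the Bb trumpet sounds as Bb3, a major second lower; apply that shift to every note.
G#4 to F#4
Bb4 to Ab4
B4 to A4
A5 to G5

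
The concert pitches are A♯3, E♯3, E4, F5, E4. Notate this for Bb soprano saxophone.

B#3 F##3 F#4 G5 F#4

The Bb soprano saxophone sounds a major second below written, so the written part must be a major second above concert — transpose each note up.
A#3 -> B#3
E#3 -> F##3
E4 -> F#4
F5 -> G5
E4 -> F#4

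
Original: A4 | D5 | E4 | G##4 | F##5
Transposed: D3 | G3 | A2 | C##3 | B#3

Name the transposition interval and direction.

down a perfect twelfth

From A4 to D3 is 12 letter names — a twelfth of some quality.
D3 to A4 is 19 semitones, which makes it a perfect twelfth; the second version is lower, so the direction is down.
Checking another pair — F##5 → B#3 — gives the same interval.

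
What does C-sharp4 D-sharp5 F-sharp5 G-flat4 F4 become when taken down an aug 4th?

C#4: a fourth down reaches G, and 6 semitones makes it G3.
D#5 down an augmented fourth is A4.
F#5: a fourth down reaches C, and 6 semitones makes it C5.
Gb4 down an augmented fourth is Dbb4.
An augmented fourth down from F4 gives Cb4.

G3 A4 C5 Dbb4 Cb4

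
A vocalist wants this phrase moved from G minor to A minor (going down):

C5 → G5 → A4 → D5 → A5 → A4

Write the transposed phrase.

D4 A4 B3 E4 B4 B3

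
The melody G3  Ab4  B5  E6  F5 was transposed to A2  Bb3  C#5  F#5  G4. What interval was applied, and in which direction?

down a minor seventh

From G3 to A2 is 7 letter names — a seventh of some quality.
A2 to G3 is 10 semitones, which makes it a minor seventh; the second version is lower, so the direction is down.
Checking another pair — F5 → G4 — gives the same interval.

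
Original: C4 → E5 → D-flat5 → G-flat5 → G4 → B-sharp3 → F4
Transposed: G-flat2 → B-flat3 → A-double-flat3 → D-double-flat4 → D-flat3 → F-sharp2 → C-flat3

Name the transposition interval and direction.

Take the first pair: C4 → Gb2. C to G spans 11 letter names, so the interval is some kind of eleventh.
Gb2 to C4 is 18 semitones, which makes it an augmented eleventh; the second version is lower, so the direction is down.
Checking another pair — F4 → Cb3 — gives the same interval.

down an augmented eleventh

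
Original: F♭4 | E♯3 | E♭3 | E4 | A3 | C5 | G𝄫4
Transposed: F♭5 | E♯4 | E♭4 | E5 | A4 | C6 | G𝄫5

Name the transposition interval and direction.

up a perfect octave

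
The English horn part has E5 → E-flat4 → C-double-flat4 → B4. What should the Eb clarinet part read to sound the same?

First find concert pitch: the English horn sounds a perfect fifth below written, so E5 E-flat4 C-double-flat4 B4 sounds A4 Ab3 Fbb3 E4.
Then write for Eb clarinet: it sounds a minor third above written, so the part must be a minor third below concert.
A4 → F#4
Ab3 → F3
Fbb3 → Dbb3
E4 → C#4

F#4 F3 Dbb3 C#4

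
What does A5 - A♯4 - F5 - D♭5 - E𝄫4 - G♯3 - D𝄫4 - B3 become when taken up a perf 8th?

A perfect octave up from A5 gives A6.
A#4: an octave up reaches A, and 12 semitones makes it A#5.
A perfect octave up from F5 gives F6.
Db5 up a perfect octave is Db6.
A perfect octave up from Ebb4 gives Ebb5.
A perfect octave up from G#3 gives G#4.
A perfect octave up from Dbb4 gives Dbb5.
B3 up a perfect octave is B4.

A6 A#5 F6 Db6 Ebb5 G#4 Dbb5 B4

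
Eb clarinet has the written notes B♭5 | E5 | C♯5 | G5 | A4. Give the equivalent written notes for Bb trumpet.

First find concert pitch: the Eb clarinet sounds a minor third above written, so B♭5 E5 C♯5 G5 A4 sounds Db6 G5 E5 Bb5 C5.
Then write for Bb trumpet: it sounds a major second below written, so the part must be a major second above concert.
Db6 → Eb6
G5 → A5
E5 → F#5
Bb5 → C6
C5 → D5

Eb6 A5 F#5 C6 D5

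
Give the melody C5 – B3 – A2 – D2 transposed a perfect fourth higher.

A perfect fourth up from C5 gives F5.
A perfect fourth up from B3 gives E4.
A perfect fourth up from A2 gives D3.
D2: a fourth up reaches G, and 5 semitones makes it G2.

F5 E4 D3 G2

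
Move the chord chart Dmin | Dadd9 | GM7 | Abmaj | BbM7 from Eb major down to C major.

Eb major down to C major is a minor third; each chord root moves by that interval while the quality stays the same.
Dmin: root D down a minor third → B, giving Bmin.
Dadd9: root D down a minor third → B, giving Badd9.
GM7: root G down a minor third → E, giving EM7.
Abmaj: root Ab down a minor third → F, giving Fmaj.
BbM7: root Bb down a minor third → G, giving GM7.

Bmin Badd9 EM7 Fmaj GM7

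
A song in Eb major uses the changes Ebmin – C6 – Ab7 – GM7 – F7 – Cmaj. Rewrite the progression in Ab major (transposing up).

Eb major up to Ab major is a perfect fourth; each chord root moves by that interval while the quality stays the same.
Ebmin: root Eb up a perfect fourth → Ab, giving Abmin.
C6: root C up a perfect fourth → F, giving F6.
Ab7: root Ab up a perfect fourth → Db, giving Db7.
GM7: root G up a perfect fourth → C, giving CM7.
F7: root F up a perfect fourth → Bb, giving Bb7.
Cmaj: root C up a perfect fourth → F, giving Fmaj.

Abmin F6 Db7 CM7 Bb7 Fmaj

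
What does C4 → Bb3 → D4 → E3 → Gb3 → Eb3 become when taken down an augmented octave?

C4 becomes Cb3
Bb3 becomes Bbb2
D4 becomes Db3
E3 becomes Eb2
Gb3 becomes Gbb2
Eb3 becomes Ebb2

Cb3 Bbb2 Db3 Eb2 Gbb2 Ebb2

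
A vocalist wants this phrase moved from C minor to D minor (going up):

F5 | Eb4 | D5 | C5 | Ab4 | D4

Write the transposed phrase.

G5 F4 E5 D5 Bb4 E4

From C up to D is a major second; apply that to each pitch.
F5 -> G5
Eb4 -> F4
D5 -> E5
C5 -> D5
Ab4 -> Bb4
D4 -> E4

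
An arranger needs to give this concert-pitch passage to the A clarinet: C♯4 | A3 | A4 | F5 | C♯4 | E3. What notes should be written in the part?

E4 C4 C5 Ab5 E4 G3

Written C4 sounds as A3 on the A clarinet, so concert pitches are written a minor third up.
C#4 -> E4
A3 -> C4
A4 -> C5
F5 -> Ab5
C#4 -> E4
E3 -> G3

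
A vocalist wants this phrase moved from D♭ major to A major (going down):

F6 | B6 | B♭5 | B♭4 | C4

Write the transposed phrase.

D♭ major to A major down is a diminished fourth, so every note moves down by that interval.
F6 becomes C#6
B6 becomes F##6
Bb5 becomes F#5
Bb4 becomes F#4
C4 becomes G#3

C#6 F##6 F#5 F#4 G#3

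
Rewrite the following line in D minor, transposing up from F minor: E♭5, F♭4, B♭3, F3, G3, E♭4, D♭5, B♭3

C6 Db5 G4 D4 E4 C5 Bb5 G4

From F up to D is a major sixth; apply that to each pitch.
Eb5 gives C6
Fb4 gives Db5
Bb3 gives G4
F3 gives D4
G3 gives E4
Eb4 gives C5
Db5 gives Bb5
Bb3 gives G4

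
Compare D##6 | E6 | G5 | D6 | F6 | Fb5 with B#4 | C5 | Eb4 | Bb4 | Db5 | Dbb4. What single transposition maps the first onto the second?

From D##6 to B#4 is 10 letter names — a tenth of some quality.
B#4 to D##6 is 16 semitones, which makes it a major tenth; the second version is lower, so the direction is down.
Checking another pair — Fb5 → Dbb4 — gives the same interval.

down a major tenth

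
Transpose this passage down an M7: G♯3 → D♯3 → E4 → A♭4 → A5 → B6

A2 E2 F3 Bbb3 Bb4 C6

G#3 down a major seventh is A2.
A major seventh down from D#3 gives E2.
E4: a seventh down reaches F, and 11 semitones makes it F3.
A major seventh down from Ab4 gives Bbb3.
A5 down a major seventh is Bb4.
B6 down a major seventh is C6.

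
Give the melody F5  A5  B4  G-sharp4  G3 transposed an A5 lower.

Bbb4 Db5 Eb4 C4 Cb3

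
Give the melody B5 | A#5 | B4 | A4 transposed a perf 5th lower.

E5 D#5 E4 D4

B5 gives E5
A#5 gives D#5
B4 gives E4
A4 gives D4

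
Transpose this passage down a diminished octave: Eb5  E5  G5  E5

Eb5 gives E4
E5 gives E#4
G5 gives G#4
E5 gives E#4

E4 E#4 G#4 E#4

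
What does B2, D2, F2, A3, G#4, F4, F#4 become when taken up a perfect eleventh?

B2 up a perfect eleventh is E4.
D2 up a perfect eleventh is G3.
F2: an eleventh up reaches B, and 17 semitones makes it Bb3.
A perfect eleventh up from A3 gives D5.
G#4 up a perfect eleventh is C#6.
F4: an eleventh up reaches B, and 17 semitones makes it Bb5.
A perfect eleventh up from F#4 gives B5.

E4 G3 Bb3 D5 C#6 Bb5 B5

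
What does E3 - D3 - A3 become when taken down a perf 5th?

A2 G2 D3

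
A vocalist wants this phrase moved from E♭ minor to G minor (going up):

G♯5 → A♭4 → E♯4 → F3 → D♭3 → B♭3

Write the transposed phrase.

B#5 C5 G##4 A3 F3 D4

From E♭ up to G is a major third; apply that to each pitch.
G#5 -> B#5
Ab4 -> C5
E#4 -> G##4
F3 -> A3
Db3 -> F3
Bb3 -> D4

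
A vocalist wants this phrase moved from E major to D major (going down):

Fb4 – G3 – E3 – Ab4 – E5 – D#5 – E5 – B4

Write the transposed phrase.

From E down to D is a major second; apply that to each pitch.
Fb4 -> Ebb4
G3 -> F3
E3 -> D3
Ab4 -> Gb4
E5 -> D5
D#5 -> C#5
E5 -> D5
B4 -> A4

Ebb4 F3 D3 Gb4 D5 C#5 D5 A4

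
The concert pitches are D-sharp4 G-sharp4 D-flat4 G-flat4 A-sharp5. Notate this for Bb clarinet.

The Bb clarinet sounds a major second below written, so the written part must be a major second above concert — transpose each note up.
D#4 to E#4
G#4 to A#4
Db4 to Eb4
Gb4 to Ab4
A#5 to B#5

E#4 A#4 Eb4 Ab4 B#5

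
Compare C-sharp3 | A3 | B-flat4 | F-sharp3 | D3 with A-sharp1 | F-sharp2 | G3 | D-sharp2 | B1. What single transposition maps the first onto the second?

From C#3 to A#1 is 10 letter names — a tenth of some quality.
A#1 to C#3 is 15 semitones, which makes it a minor tenth; the second version is lower, so the direction is down.
Checking another pair — D3 → B1 — gives the same interval.

down a minor tenth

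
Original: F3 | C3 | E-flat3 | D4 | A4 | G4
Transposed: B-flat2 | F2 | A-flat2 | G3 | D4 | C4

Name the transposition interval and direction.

down a perfect fifth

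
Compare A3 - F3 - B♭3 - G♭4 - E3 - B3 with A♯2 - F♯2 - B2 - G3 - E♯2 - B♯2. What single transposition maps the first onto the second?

down a diminished octave

Take the first pair: A3 → A#2. A to A spans 8 letter names, so the interval is some kind of octave.
A#2 to A3 is 11 semitones, which makes it a diminished octave; the second version is lower, so the direction is down.
Checking another pair — B3 → B#2 — gives the same interval.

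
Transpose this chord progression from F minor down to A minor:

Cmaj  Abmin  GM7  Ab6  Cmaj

F minor down to A minor is a minor sixth; each chord root moves by that interval while the quality stays the same.
Cmaj: root C down a minor sixth → E, giving Emaj.
Abmin: root Ab down a minor sixth → C, giving Cmin.
GM7: root G down a minor sixth → B, giving BM7.
Ab6: root Ab down a minor sixth → C, giving C6.
Cmaj: root C down a minor sixth → E, giving Emaj.

Emaj Cmin BM7 C6 Emaj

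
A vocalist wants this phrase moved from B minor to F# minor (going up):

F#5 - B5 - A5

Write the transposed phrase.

C#6 F#6 E6

From B up to F# is a perfect fifth; apply that to each pitch.
F#5 becomes C#6
B5 becomes F#6
A5 becomes E6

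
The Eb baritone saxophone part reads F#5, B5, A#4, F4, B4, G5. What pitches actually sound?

A3 D4 C#3 Ab2 D3 Bb3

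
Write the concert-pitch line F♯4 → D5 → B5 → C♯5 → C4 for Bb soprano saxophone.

The Bb soprano saxophone sounds a major second below written, so the written part must be a major second above concert — transpose each note up.
F#4 gives G#4
D5 gives E5
B5 gives C#6
C#5 gives D#5
C4 gives D4

G#4 E5 C#6 D#5 D4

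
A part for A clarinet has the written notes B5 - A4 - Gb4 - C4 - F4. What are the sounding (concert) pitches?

The A clarinet sounds a minor third below written, so transpose each written note down a minor third.
B5 to G#5
A4 to F#4
Gb4 to Eb4
C4 to A3
F4 to D4

G#5 F#4 Eb4 A3 D4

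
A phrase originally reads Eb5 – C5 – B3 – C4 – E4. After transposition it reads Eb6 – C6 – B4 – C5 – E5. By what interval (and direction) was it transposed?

up a perfect octave

From Eb5 to Eb6 is 8 letter names — an octave of some quality.
Eb5 to Eb6 is 12 semitones, which makes it a perfect octave; the second version is higher, so the direction is up.
Checking another pair — E4 → E5 — gives the same interval.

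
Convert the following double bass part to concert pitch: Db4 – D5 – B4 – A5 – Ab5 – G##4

Db3 D4 B3 A4 Ab4 G##3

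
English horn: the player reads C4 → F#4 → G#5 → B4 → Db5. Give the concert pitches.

F3 B3 C#5 E4 Gb4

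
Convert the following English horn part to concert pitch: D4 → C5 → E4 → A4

G3 F4 A3 D4

Written C4 on the English horn sounds as F3, a perfect fifth lower; apply that shift to every note.
D4 to G3
C5 to F4
E4 to A3
A4 to D4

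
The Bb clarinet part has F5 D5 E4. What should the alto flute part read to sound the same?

First find concert pitch: the Bb clarinet sounds a major second below written, so F5 D5 E4 sounds Eb5 C5 D4.
Then write for alto flute: it sounds a perfect fourth below written, so the part must be a perfect fourth above concert.
Eb5 → Ab5
C5 → F5
D4 → G4

Ab5 F5 G4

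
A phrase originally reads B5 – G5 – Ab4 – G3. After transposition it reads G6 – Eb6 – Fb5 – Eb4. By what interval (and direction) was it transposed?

up a minor sixth

From B5 to G6 is 6 letter names — a sixth of some quality.
B5 to G6 is 8 semitones, which makes it a minor sixth; the second version is higher, so the direction is up.
Checking another pair — G3 → Eb4 — gives the same interval.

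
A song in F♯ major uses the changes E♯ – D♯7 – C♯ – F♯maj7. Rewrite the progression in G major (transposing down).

F# E7 D Gmaj7

F♯ major down to G major is a major seventh; each chord root moves by that interval while the quality stays the same.
E♯: root E♯ down a major seventh → F#, giving F#.
D♯7: root D♯ down a major seventh → E, giving E7.
C♯: root C♯ down a major seventh → D, giving D.
F♯maj7: root F♯ down a major seventh → G, giving Gmaj7.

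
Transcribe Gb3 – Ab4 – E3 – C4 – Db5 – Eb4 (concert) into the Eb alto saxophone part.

Eb4 F5 C#4 A4 Bb5 C5

Written C4 sounds as Eb3 on the Eb alto saxophone, so concert pitches are written a major sixth up.
Gb3 gives Eb4
Ab4 gives F5
E3 gives C#4
C4 gives A4
Db5 gives Bb5
Eb4 gives C5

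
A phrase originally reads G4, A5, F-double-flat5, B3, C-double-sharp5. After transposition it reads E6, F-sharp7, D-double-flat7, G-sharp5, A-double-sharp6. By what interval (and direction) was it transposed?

From G4 to E6 is 13 letter names — a thirteenth of some quality.
G4 to E6 is 21 semitones, which makes it a major thirteenth; the second version is higher, so the direction is up.
Checking another pair — C##5 → A##6 — gives the same interval.

up a major thirteenth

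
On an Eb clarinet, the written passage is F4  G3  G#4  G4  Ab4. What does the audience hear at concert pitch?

Ab4 Bb3 B4 Bb4 Cb5

The Eb clarinet sounds a minor third above written, so transpose each written note up a minor third.
F4 becomes Ab4
G3 becomes Bb3
G#4 becomes B4
G4 becomes Bb4
Ab4 becomes Cb5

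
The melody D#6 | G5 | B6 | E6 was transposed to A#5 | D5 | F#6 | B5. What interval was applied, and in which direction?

down a perfect fourth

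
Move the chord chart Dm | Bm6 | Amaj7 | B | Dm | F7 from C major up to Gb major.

C major up to Gb major is a diminished fifth; each chord root moves by that interval while the quality stays the same.
Dm: root D up a diminished fifth → Ab, giving Abm.
Bm6: root B up a diminished fifth → F, giving Fm6.
Amaj7: root A up a diminished fifth → Eb, giving Ebmaj7.
B: root B up a diminished fifth → F, giving F.
Dm: root D up a diminished fifth → Ab, giving Abm.
F7: root F up a diminished fifth → Cb, giving Cb7.

Abm Fm6 Ebmaj7 F Abm Cb7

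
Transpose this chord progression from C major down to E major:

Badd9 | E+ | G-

D#add9 G#+ B-

C major down to E major is a minor sixth; each chord root moves by that interval while the quality stays the same.
Badd9: root B down a minor sixth → D#, giving D#add9.
E+: root E down a minor sixth → G#, giving G#+.
G-: root G down a minor sixth → B, giving B-.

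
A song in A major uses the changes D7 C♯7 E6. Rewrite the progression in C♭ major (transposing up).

Fb7 Eb7 Gb6

A major up to C♭ major is a diminished third; each chord root moves by that interval while the quality stays the same.
D7: root D up a diminished third → Fb, giving Fb7.
C♯7: root C♯ up a diminished third → Eb, giving Eb7.
E6: root E up a diminished third → Gb, giving Gb6.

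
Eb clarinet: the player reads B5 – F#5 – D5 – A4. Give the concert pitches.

The Eb clarinet sounds a minor third above written, so transpose each written note up a minor third.
B5 -> D6
F#5 -> A5
D5 -> F5
A4 -> C5

D6 A5 F5 C5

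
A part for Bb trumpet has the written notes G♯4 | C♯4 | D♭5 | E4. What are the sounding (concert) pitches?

Written C4 on the Bb trumpet sounds as Bb3, a major second lower; apply that shift to every note.
G#4 -> F#4
C#4 -> B3
Db5 -> Cb5
E4 -> D4

F#4 B3 Cb5 D4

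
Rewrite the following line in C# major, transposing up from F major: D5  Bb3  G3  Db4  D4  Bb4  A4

F major to C# major up is an augmented fifth, so every note moves up by that interval.
D5 becomes A#5
Bb3 becomes F#4
G3 becomes D#4
Db4 becomes A4
D4 becomes A#4
Bb4 becomes F#5
A4 becomes E#5

A#5 F#4 D#4 A4 A#4 F#5 E#5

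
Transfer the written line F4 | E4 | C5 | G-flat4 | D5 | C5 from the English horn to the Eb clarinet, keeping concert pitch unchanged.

G3 F#3 D4 Ab3 E4 D4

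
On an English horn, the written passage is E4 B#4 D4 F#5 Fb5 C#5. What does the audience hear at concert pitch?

A3 E#4 G3 B4 Bbb4 F#4

The English horn sounds a perfect fifth below written, so transpose each written note down a perfect fifth.
E4 → A3
B#4 → E#4
D4 → G3
F#5 → B4
Fb5 → Bbb4
C#5 → F#4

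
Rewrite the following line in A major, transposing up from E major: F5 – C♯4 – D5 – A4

Bb5 F#4 G5 D5

E major to A major up is a perfect fourth, so every note moves up by that interval.
F5 to Bb5
C#4 to F#4
D5 to G5
A4 to D5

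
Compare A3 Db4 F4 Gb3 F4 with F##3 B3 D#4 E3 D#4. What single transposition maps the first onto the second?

From A3 to F##3 is 3 letter names — a third of some quality.
F##3 to A3 is 2 semitones, which makes it a diminished third; the second version is lower, so the direction is down.
Checking another pair — F4 → D#4 — gives the same interval.

down a diminished third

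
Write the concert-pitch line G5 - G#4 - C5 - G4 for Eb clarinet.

Written C4 sounds as Eb4 on the Eb clarinet, so concert pitches are written a minor third down.
G5 gives E5
G#4 gives E#4
C5 gives A4
G4 gives E4

E5 E#4 A4 E4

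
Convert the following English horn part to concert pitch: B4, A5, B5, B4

The English horn sounds a perfect fifth below written, so transpose each written note down a perfect fifth.
B4 → E4
A5 → D5
B5 → E5
B4 → E4

E4 D5 E5 E4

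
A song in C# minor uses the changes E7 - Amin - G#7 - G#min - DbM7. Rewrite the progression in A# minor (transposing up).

C#7 F#min E#7 E#min BbM7

C# minor up to A# minor is a major sixth; each chord root moves by that interval while the quality stays the same.
E7: root E up a major sixth → C#, giving C#7.
Amin: root A up a major sixth → F#, giving F#min.
G#7: root G# up a major sixth → E#, giving E#7.
G#min: root G# up a major sixth → E#, giving E#min.
DbM7: root Db up a major sixth → Bb, giving BbM7.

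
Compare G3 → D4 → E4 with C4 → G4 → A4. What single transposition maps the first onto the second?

up a perfect fourth

Take the first pair: G3 → C4. G to C spans 4 letter names, so the interval is some kind of fourth.
G3 to C4 is 5 semitones, which makes it a perfect fourth; the second version is higher, so the direction is up.
Checking another pair — E4 → A4 — gives the same interval.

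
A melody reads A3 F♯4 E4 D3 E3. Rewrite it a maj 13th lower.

A major thirteenth down from A3 gives C2.
F#4: a thirteenth down reaches A, and 21 semitones makes it A2.
E4: a thirteenth down reaches G, and 21 semitones makes it G2.
D3: a thirteenth down reaches F, and 21 semitones makes it F1.
A major thirteenth down from E3 gives G1.

C2 A2 G2 F1 G1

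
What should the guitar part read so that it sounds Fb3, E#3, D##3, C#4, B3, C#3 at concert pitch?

Fb4 E#4 D##4 C#5 B4 C#4

Written C4 sounds as C3 on the guitar, so concert pitches are written a perfect octave up.
Fb3 becomes Fb4
E#3 becomes E#4
D##3 becomes D##4
C#4 becomes C#5
B3 becomes B4
C#3 becomes C#4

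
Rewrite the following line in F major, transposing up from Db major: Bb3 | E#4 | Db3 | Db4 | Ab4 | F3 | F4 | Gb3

Db major to F major up is a major third, so every note moves up by that interval.
Bb3 → D4
E#4 → G##4
Db3 → F3
Db4 → F4
Ab4 → C5
F3 → A3
F4 → A4
Gb3 → Bb3

D4 G##4 F3 F4 C5 A3 A4 Bb3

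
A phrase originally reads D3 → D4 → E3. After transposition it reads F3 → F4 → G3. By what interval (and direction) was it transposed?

Take the first pair: D3 → F3. D to F spans 3 letter names, so the interval is some kind of third.
D3 to F3 is 3 semitones, which makes it a minor third; the second version is higher, so the direction is up.
Checking another pair — E3 → G3 — gives the same interval.

up a minor third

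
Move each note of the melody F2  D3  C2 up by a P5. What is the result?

C3 A3 G2

F2 gives C3
D3 gives A3
C2 gives G2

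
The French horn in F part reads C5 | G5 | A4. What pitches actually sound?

F4 C5 D4

The French horn in F sounds a perfect fifth below written, so transpose each written note down a perfect fifth.
C5 to F4
G5 to C5
A4 to D4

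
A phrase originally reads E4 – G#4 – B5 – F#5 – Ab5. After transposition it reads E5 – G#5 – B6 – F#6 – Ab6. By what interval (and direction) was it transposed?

Take the first pair: E4 → E5. E to E spans 8 letter names, so the interval is some kind of octave.
E4 to E5 is 12 semitones, which makes it a perfect octave; the second version is higher, so the direction is up.
Checking another pair — Ab5 → Ab6 — gives the same interval.

up a perfect octave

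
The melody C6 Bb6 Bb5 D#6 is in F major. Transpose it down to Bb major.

F5 Eb6 Eb5 G#5

From F down to Bb is a perfect fifth; apply that to each pitch.
C6 → F5
Bb6 → Eb6
Bb5 → Eb5
D#6 → G#5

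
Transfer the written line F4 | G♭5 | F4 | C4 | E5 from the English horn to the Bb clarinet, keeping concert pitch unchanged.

First find concert pitch: the English horn sounds a perfect fifth below written, so F4 G♭5 F4 C4 E5 sounds Bb3 Cb5 Bb3 F3 A4.
Then write for Bb clarinet: it sounds a major second below written, so the part must be a major second above concert.
Bb3 → C4
Cb5 → Db5
Bb3 → C4
F3 → G3
A4 → B4

C4 Db5 C4 G3 B4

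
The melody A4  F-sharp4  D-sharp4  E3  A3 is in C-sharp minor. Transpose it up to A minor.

F5 D5 B4 C4 F4

From C-sharp up to A is a minor sixth; apply that to each pitch.
A4 becomes F5
F#4 becomes D5
D#4 becomes B4
E3 becomes C4
A3 becomes F4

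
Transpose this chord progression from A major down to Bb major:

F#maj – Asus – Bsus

Gmaj Bbsus Csus

A major down to Bb major is a major seventh; each chord root moves by that interval while the quality stays the same.
F#maj: root F# down a major seventh → G, giving Gmaj.
Asus: root A down a major seventh → Bb, giving Bbsus.
Bsus: root B down a major seventh → C, giving Csus.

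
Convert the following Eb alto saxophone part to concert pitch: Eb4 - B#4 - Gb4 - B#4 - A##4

Gb3 D#4 Bbb3 D#4 C##4

Written C4 on the Eb alto saxophone sounds as Eb3, a major sixth lower; apply that shift to every note.
Eb4 gives Gb3
B#4 gives D#4
Gb4 gives Bbb3
B#4 gives D#4
A##4 gives C##4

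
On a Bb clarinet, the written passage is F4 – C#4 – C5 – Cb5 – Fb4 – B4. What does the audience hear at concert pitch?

Written C4 on the Bb clarinet sounds as Bb3, a major second lower; apply that shift to every note.
F4 becomes Eb4
C#4 becomes B3
C5 becomes Bb4
Cb5 becomes Bbb4
Fb4 becomes Ebb4
B4 becomes A4

Eb4 B3 Bb4 Bbb4 Ebb4 A4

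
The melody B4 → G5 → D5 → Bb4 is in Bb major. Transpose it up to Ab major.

Bb major to Ab major up is a minor seventh, so every note moves up by that interval.
B4 gives A5
G5 gives F6
D5 gives C6
Bb4 gives Ab5

A5 F6 C6 Ab5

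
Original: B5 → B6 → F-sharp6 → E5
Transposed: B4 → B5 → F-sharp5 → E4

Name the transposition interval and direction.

Take the first pair: B5 → B4. B to B spans 8 letter names, so the interval is some kind of octave.
B4 to B5 is 12 semitones, which makes it a perfect octave; the second version is lower, so the direction is down.
Checking another pair — E5 → E4 — gives the same interval.

down a perfect octave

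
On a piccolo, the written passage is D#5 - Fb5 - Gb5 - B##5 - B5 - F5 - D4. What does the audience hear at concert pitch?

The piccolo sounds a perfect octave above written, so transpose each written note up a perfect octave.
D#5 -> D#6
Fb5 -> Fb6
Gb5 -> Gb6
B##5 -> B##6
B5 -> B6
F5 -> F6
D4 -> D5

D#6 Fb6 Gb6 B##6 B6 F6 D5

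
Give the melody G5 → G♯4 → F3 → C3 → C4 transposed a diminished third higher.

Bbb5 Bb4 Abb3 Ebb3 Ebb4

G5 gives Bbb5
G#4 gives Bb4
F3 gives Abb3
C3 gives Ebb3
C4 gives Ebb4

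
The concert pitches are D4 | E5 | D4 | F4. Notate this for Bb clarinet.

E4 F#5 E4 G4

The Bb clarinet sounds a major second below written, so the written part must be a major second above concert — transpose each note up.
D4 gives E4
E5 gives F#5
D4 gives E4
F4 gives G4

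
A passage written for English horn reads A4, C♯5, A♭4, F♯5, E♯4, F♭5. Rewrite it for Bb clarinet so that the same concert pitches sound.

First find concert pitch: the English horn sounds a perfect fifth below written, so A4 C♯5 A♭4 F♯5 E♯4 F♭5 sounds D4 F#4 Db4 B4 A#3 Bbb4.
Then write for Bb clarinet: it sounds a major second below written, so the part must be a major second above concert.
D4 → E4
F#4 → G#4
Db4 → Eb4
B4 → C#5
A#3 → B#3
Bbb4 → Cb5

E4 G#4 Eb4 C#5 B#3 Cb5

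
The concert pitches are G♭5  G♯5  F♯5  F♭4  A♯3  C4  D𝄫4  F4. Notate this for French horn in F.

Db6 D#6 C#6 Cb5 E#4 G4 Abb4 C5

Written C4 sounds as F3 on the French horn in F, so concert pitches are written a perfect fifth up.
Gb5 → Db6
G#5 → D#6
F#5 → C#6
Fb4 → Cb5
A#3 → E#4
C4 → G4
Dbb4 → Abb4
F4 → C5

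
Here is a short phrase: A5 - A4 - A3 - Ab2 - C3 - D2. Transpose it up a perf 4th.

D6 D5 D4 Db3 F3 G2

A5 → D6
A4 → D5
A3 → D4
Ab2 → Db3
C3 → F3
D2 → G2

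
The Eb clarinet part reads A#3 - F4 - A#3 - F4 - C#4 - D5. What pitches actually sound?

Written C4 on the Eb clarinet sounds as Eb4, a minor third higher; apply that shift to every note.
A#3 -> C#4
F4 -> Ab4
A#3 -> C#4
F4 -> Ab4
C#4 -> E4
D5 -> F5

C#4 Ab4 C#4 Ab4 E4 F5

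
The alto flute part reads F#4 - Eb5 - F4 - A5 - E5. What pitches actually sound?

C#4 Bb4 C4 E5 B4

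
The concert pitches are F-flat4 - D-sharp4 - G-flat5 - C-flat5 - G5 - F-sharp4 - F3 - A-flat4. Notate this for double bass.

Written C4 sounds as C3 on the double bass, so concert pitches are written a perfect octave up.
Fb4 to Fb5
D#4 to D#5
Gb5 to Gb6
Cb5 to Cb6
G5 to G6
F#4 to F#5
F3 to F4
Ab4 to Ab5

Fb5 D#5 Gb6 Cb6 G6 F#5 F4 Ab5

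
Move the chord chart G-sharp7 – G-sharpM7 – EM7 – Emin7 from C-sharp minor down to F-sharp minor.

C#7 C#M7 AM7 Amin7

C-sharp minor down to F-sharp minor is a perfect fifth; each chord root moves by that interval while the quality stays the same.
G-sharp7: root G-sharp down a perfect fifth → C#, giving C#7.
G-sharpM7: root G-sharp down a perfect fifth → C#, giving C#M7.
EM7: root E down a perfect fifth → A, giving AM7.
Emin7: root E down a perfect fifth → A, giving Amin7.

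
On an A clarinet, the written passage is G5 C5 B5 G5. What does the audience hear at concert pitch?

E5 A4 G#5 E5

Written C4 on the A clarinet sounds as A3, a minor third lower; apply that shift to every note.
G5 becomes E5
C5 becomes A4
B5 becomes G#5
G5 becomes E5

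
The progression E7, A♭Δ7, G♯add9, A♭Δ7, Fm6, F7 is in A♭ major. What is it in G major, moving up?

D#7 GΔ7 F##add9 GΔ7 Em6 E7

A♭ major up to G major is a major seventh; each chord root moves by that interval while the quality stays the same.
E7: root E up a major seventh → D#, giving D#7.
A♭Δ7: root A♭ up a major seventh → G, giving GΔ7.
G♯add9: root G♯ up a major seventh → F##, giving F##add9.
A♭Δ7: root A♭ up a major seventh → G, giving GΔ7.
Fm6: root F up a major seventh → E, giving Em6.
F7: root F up a major seventh → E, giving E7.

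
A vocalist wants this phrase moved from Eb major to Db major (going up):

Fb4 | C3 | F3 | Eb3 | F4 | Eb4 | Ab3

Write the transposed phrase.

Eb major to Db major up is a minor seventh, so every note moves up by that interval.
Fb4 → Ebb5
C3 → Bb3
F3 → Eb4
Eb3 → Db4
F4 → Eb5
Eb4 → Db5
Ab3 → Gb4

Ebb5 Bb3 Eb4 Db4 Eb5 Db5 Gb4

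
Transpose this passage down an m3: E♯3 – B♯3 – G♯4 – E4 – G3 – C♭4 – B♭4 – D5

E#3 becomes C##3
B#3 becomes G##3
G#4 becomes E#4
E4 becomes C#4
G3 becomes E3
Cb4 becomes Ab3
Bb4 becomes G4
D5 becomes B4

C##3 G##3 E#4 C#4 E3 Ab3 G4 B4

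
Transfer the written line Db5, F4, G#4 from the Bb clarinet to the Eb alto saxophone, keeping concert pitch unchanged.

Ab5 C5 D#5

First find concert pitch: the Bb clarinet sounds a major second below written, so Db5 F4 G#4 sounds Cb5 Eb4 F#4.
Then write for Eb alto saxophone: it sounds a major sixth below written, so the part must be a major sixth above concert.
Cb5 → Ab5
Eb4 → C5
F#4 → D#5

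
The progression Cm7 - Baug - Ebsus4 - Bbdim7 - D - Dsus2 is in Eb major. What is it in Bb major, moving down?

Gm7 F#aug Bbsus4 Fdim7 A Asus2

Eb major down to Bb major is a perfect fourth; each chord root moves by that interval while the quality stays the same.
Cm7: root C down a perfect fourth → G, giving Gm7.
Baug: root B down a perfect fourth → F#, giving F#aug.
Ebsus4: root Eb down a perfect fourth → Bb, giving Bbsus4.
Bbdim7: root Bb down a perfect fourth → F, giving Fdim7.
D: root D down a perfect fourth → A, giving A.
Dsus2: root D down a perfect fourth → A, giving Asus2.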